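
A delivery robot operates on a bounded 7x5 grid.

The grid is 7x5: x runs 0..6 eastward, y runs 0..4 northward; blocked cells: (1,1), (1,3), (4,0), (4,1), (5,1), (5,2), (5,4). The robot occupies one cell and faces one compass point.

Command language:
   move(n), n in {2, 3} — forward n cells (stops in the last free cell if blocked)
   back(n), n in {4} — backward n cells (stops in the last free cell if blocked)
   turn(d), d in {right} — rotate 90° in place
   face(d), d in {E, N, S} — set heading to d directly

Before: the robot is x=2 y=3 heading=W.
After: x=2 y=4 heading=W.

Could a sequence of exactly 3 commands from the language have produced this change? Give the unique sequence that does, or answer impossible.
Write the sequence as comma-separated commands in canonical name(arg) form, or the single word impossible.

face(S), back(4), turn(right)

key: back(4) runs into the grid edge before its full distance
from: x=2 y=3 heading=W
1. face(S) → x=2 y=3 heading=S
2. back(4) → x=2 y=4 heading=S
3. turn(right) → x=2 y=4 heading=W
no rival 3-sequence matches.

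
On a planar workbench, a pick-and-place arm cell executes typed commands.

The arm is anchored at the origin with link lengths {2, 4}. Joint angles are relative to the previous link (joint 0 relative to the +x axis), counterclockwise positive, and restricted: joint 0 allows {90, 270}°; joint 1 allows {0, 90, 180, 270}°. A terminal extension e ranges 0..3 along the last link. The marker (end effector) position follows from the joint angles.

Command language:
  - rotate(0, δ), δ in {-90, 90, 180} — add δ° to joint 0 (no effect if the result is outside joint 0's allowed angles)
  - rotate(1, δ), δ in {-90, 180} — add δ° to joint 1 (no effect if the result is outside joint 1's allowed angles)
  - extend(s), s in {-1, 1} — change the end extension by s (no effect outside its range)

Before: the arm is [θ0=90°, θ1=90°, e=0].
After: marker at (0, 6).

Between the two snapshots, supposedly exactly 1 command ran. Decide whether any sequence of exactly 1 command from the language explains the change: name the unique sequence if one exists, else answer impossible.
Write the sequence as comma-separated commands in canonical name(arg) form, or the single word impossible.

rotate(1, -90)

initial: [θ0=90°, θ1=90°, e=0]
t=1 rotate(1, -90) ⇒ [θ0=90°, θ1=0°, e=0]
all 7 alternatives checked — unique.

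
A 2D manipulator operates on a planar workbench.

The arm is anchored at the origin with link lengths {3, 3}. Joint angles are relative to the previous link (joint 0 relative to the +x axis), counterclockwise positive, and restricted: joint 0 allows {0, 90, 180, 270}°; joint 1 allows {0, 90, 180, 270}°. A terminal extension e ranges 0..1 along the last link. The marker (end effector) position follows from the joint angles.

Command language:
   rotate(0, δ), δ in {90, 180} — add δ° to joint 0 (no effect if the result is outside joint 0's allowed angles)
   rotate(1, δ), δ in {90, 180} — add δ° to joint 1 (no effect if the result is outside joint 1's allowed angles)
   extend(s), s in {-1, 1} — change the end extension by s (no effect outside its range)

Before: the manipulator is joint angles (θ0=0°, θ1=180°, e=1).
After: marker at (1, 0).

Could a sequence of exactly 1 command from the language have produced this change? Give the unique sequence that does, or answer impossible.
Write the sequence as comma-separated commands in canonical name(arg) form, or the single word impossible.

rotate(0, 180)

t0: joint angles (θ0=0°, θ1=180°, e=1)
step 1 (rotate(0, 180)): joint angles (θ0=180°, θ1=180°, e=1)
no rival 1-sequence matches.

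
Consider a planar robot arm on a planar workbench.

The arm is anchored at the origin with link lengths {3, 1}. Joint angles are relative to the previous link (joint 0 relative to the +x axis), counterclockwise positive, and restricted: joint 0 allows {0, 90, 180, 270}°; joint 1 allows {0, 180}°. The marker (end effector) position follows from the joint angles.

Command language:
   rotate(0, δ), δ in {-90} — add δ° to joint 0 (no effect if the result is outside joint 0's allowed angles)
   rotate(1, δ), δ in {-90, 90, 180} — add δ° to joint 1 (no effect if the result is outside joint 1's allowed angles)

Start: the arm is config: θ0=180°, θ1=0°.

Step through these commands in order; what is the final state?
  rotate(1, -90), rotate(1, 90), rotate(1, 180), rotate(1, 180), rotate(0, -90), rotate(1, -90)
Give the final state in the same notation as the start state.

t0: config: θ0=180°, θ1=0°
t=1 rotate(1, -90) ⇒ config: θ0=180°, θ1=0°
t=2 rotate(1, 90) ⇒ config: θ0=180°, θ1=0°
t=3 rotate(1, 180) ⇒ config: θ0=180°, θ1=180°
t=4 rotate(1, 180) ⇒ config: θ0=180°, θ1=0°
t=5 rotate(0, -90) ⇒ config: θ0=90°, θ1=0°
t=6 rotate(1, -90) ⇒ config: θ0=90°, θ1=0°

config: θ0=90°, θ1=0°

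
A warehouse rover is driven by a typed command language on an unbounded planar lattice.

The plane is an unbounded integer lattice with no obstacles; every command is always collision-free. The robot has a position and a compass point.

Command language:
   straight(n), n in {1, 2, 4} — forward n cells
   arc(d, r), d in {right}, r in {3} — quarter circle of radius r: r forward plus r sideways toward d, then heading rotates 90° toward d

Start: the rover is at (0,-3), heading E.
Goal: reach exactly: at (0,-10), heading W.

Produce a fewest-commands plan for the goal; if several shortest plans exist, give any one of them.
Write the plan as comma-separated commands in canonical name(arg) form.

begin: at (0,-3), heading E
t=1 arc(right, 3) ⇒ at (3,-6), heading S
t=2 straight(1) ⇒ at (3,-7), heading S
t=3 arc(right, 3) ⇒ at (0,-10), heading W
nothing shorter than 3 reaches the goal.

arc(right, 3), straight(1), arc(right, 3)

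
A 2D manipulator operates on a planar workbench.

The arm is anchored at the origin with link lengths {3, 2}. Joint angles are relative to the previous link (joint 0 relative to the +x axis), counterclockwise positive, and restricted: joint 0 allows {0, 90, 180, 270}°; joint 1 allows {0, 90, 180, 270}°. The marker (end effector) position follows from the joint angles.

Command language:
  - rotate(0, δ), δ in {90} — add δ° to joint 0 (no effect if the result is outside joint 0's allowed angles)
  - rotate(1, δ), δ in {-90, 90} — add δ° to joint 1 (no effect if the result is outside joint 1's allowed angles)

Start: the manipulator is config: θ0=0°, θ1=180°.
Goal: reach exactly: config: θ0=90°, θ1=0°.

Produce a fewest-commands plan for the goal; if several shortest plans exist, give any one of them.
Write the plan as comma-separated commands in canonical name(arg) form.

begin: config: θ0=0°, θ1=180°
t=1 rotate(0, 90) ⇒ config: θ0=90°, θ1=180°
t=2 rotate(1, -90) ⇒ config: θ0=90°, θ1=90°
t=3 rotate(1, -90) ⇒ config: θ0=90°, θ1=0°
no 2-step plan works, so 3 is optimal.

rotate(0, 90), rotate(1, -90), rotate(1, -90)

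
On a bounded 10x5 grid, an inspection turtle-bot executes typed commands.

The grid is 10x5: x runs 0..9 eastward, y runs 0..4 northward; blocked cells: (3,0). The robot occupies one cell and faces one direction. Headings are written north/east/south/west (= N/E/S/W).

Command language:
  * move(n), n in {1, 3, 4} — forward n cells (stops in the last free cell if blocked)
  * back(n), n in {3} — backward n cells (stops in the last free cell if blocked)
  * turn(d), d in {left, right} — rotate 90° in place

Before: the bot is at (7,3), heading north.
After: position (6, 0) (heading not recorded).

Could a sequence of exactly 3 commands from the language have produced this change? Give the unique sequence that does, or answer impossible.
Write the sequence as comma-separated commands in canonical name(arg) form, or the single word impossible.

key: running move(1) before back(3) would end elsewhere — order is forced
initial: at (7,3), heading north
step 1 (back(3)): at (7,0), heading north
step 2 (turn(left)): at (7,0), heading west
step 3 (move(1)): at (6,0), heading west
no other 3-command option fits: unique.

back(3), turn(left), move(1)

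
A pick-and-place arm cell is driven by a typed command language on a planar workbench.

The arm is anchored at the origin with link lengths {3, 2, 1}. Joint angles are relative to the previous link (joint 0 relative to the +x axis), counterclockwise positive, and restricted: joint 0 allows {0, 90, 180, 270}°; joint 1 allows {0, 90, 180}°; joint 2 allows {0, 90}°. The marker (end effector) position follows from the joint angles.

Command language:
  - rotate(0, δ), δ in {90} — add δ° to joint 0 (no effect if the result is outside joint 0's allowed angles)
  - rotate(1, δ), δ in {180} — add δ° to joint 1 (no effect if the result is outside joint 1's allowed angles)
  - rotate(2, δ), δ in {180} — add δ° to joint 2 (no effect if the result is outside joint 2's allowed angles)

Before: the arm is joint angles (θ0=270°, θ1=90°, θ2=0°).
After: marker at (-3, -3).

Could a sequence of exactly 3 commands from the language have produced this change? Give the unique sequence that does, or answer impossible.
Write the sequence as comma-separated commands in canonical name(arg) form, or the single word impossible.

initial: joint angles (θ0=270°, θ1=90°, θ2=0°)
t=1 rotate(0, 90) ⇒ joint angles (θ0=0°, θ1=90°, θ2=0°)
t=2 rotate(0, 90) ⇒ joint angles (θ0=90°, θ1=90°, θ2=0°)
t=3 rotate(0, 90) ⇒ joint angles (θ0=180°, θ1=90°, θ2=0°)
uniquely the one of 27 3-step routes that fits.

rotate(0, 90), rotate(0, 90), rotate(0, 90)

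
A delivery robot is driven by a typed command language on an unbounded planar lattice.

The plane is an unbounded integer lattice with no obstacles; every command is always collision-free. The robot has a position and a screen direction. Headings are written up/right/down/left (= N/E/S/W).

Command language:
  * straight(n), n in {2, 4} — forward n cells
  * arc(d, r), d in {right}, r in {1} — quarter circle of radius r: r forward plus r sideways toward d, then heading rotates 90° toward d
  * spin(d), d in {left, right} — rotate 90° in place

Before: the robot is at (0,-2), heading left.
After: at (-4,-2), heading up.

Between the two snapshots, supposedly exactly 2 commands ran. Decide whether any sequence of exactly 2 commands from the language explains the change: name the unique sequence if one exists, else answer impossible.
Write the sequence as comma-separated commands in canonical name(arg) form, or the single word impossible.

straight(4), spin(right)

key: position moved to (-4,-2) AND the heading swung to N — translation plus rotation needed
from: at (0,-2), heading left
step 1 (straight(4)): at (-4,-2), heading left
step 2 (spin(right)): at (-4,-2), heading up
all 25 alternatives checked — unique.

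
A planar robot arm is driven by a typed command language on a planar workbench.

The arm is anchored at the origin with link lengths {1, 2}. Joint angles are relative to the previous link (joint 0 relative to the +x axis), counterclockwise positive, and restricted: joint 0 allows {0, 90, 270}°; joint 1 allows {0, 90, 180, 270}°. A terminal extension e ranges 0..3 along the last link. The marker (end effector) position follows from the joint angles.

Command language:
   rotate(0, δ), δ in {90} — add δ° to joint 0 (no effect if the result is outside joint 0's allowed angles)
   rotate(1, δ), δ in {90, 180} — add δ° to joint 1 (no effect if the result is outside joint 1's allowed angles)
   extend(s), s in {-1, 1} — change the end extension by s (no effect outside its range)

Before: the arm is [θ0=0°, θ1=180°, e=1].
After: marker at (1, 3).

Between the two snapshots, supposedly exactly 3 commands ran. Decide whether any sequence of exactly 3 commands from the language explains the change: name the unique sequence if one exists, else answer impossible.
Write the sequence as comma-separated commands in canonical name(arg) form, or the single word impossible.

rotate(1, 90), rotate(1, 90), rotate(1, 90)

start: [θ0=0°, θ1=180°, e=1]
t=1 rotate(1, 90) ⇒ [θ0=0°, θ1=270°, e=1]
t=2 rotate(1, 90) ⇒ [θ0=0°, θ1=0°, e=1]
t=3 rotate(1, 90) ⇒ [θ0=0°, θ1=90°, e=1]
all 125 alternatives checked — unique.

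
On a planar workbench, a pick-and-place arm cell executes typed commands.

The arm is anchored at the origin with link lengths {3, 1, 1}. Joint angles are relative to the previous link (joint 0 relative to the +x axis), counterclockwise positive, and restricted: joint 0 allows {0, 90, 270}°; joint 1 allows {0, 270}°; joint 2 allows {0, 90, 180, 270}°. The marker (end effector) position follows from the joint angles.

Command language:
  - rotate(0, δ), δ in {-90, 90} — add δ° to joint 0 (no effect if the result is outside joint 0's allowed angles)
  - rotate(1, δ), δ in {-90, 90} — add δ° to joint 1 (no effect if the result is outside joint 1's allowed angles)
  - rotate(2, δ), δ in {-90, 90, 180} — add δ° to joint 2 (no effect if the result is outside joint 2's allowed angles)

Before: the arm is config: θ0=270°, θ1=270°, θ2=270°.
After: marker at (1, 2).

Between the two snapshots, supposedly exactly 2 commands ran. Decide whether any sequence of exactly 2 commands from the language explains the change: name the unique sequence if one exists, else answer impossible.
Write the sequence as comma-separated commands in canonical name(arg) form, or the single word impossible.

rotate(0, 90), rotate(0, 90)

t0: config: θ0=270°, θ1=270°, θ2=270°
step 1 (rotate(0, 90)): config: θ0=0°, θ1=270°, θ2=270°
step 2 (rotate(0, 90)): config: θ0=90°, θ1=270°, θ2=270°
no other 2-command option fits: unique.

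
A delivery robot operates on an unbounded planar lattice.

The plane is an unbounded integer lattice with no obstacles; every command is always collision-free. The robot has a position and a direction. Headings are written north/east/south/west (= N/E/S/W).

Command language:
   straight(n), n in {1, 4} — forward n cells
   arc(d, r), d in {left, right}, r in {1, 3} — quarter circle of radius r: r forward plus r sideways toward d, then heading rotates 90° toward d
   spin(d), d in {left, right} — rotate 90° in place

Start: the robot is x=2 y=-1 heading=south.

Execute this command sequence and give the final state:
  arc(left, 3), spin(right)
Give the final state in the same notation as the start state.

begin: x=2 y=-1 heading=south
t=1 arc(left, 3) ⇒ x=5 y=-4 heading=east
t=2 spin(right) ⇒ x=5 y=-4 heading=south

x=5 y=-4 heading=south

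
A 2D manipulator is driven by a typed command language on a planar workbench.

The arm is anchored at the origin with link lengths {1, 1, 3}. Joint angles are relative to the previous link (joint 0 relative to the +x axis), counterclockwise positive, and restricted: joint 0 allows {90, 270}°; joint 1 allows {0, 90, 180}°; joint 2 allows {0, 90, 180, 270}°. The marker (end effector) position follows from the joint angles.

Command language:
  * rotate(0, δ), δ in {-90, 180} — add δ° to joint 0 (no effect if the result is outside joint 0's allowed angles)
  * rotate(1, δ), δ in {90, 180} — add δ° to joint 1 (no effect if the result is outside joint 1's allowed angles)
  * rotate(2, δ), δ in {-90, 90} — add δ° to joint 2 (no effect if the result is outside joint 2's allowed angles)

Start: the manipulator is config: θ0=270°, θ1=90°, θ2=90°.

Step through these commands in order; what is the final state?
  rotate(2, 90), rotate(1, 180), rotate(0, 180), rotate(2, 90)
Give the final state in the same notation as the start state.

config: θ0=90°, θ1=90°, θ2=270°

begin: config: θ0=270°, θ1=90°, θ2=90°
step 1 (rotate(2, 90)): config: θ0=270°, θ1=90°, θ2=180°
step 2 (rotate(1, 180)): config: θ0=270°, θ1=90°, θ2=180°
step 3 (rotate(0, 180)): config: θ0=90°, θ1=90°, θ2=180°
step 4 (rotate(2, 90)): config: θ0=90°, θ1=90°, θ2=270°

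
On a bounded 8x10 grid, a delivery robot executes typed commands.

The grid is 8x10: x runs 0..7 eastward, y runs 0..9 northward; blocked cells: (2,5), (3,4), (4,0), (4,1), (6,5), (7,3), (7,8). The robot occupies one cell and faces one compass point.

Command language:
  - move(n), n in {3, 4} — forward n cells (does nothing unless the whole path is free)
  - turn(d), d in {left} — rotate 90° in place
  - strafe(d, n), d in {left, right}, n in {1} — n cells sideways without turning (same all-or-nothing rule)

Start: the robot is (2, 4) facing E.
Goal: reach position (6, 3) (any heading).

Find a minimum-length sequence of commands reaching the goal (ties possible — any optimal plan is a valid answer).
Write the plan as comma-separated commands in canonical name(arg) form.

begin: (2, 4) facing E
t=1 strafe(right, 1) ⇒ (2, 3) facing E
t=2 move(4) ⇒ (6, 3) facing E
minimal: 2 command(s), checked below 2.

strafe(right, 1), move(4)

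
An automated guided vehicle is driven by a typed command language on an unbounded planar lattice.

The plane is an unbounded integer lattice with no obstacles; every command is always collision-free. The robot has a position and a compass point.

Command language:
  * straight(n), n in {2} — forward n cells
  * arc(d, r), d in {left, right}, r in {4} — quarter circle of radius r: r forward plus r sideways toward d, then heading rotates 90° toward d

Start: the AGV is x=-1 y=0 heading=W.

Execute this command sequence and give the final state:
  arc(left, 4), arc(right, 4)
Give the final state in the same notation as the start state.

initial: x=-1 y=0 heading=W
[1] after arc(left, 4): x=-5 y=-4 heading=S
[2] after arc(right, 4): x=-9 y=-8 heading=W

x=-9 y=-8 heading=W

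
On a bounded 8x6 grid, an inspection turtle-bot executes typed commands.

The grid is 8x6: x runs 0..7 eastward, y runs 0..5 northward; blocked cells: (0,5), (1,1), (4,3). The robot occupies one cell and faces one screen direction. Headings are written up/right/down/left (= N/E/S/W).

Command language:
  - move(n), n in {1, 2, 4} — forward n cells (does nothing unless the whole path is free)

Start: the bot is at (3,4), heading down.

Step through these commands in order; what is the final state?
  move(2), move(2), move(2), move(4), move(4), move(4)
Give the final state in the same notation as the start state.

at (3,0), heading down

begin: at (3,4), heading down
1. move(2) → at (3,2), heading down
2. move(2) → at (3,0), heading down
3. move(2) → at (3,0), heading down
4. move(4) → at (3,0), heading down
5. move(4) → at (3,0), heading down
6. move(4) → at (3,0), heading down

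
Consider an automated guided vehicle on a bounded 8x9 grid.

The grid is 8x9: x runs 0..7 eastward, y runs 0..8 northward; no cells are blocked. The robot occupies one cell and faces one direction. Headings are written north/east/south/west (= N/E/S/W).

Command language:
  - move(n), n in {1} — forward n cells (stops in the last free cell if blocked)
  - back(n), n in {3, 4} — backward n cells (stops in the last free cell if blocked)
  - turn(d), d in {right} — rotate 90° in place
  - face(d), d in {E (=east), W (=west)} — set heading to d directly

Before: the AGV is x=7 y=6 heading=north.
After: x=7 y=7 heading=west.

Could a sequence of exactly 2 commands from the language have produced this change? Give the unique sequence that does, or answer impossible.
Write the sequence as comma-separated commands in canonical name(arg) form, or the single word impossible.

move(1), face(W)

key: order matters: swapping move(1) and face(W) lands elsewhere
from: x=7 y=6 heading=north
step 1 (move(1)): x=7 y=7 heading=north
step 2 (face(W)): x=7 y=7 heading=west
no other 2-command option fits: unique.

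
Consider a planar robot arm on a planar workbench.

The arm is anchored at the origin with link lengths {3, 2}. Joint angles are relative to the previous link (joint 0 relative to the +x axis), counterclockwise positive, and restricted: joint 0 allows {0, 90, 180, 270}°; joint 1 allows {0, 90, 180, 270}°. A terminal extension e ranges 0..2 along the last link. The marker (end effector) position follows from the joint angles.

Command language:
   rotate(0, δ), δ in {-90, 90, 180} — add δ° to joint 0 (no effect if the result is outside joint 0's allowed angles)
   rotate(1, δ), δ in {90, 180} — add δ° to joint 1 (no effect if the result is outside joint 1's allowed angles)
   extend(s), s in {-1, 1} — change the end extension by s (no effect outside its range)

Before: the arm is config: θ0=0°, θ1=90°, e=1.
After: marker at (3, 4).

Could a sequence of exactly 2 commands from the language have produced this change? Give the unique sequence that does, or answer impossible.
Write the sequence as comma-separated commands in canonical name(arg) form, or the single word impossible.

extend(1), extend(1)

from: config: θ0=0°, θ1=90°, e=1
1. extend(1) → config: θ0=0°, θ1=90°, e=2
2. extend(1) → config: θ0=0°, θ1=90°, e=2
uniquely the one of 49 2-step routes that fits.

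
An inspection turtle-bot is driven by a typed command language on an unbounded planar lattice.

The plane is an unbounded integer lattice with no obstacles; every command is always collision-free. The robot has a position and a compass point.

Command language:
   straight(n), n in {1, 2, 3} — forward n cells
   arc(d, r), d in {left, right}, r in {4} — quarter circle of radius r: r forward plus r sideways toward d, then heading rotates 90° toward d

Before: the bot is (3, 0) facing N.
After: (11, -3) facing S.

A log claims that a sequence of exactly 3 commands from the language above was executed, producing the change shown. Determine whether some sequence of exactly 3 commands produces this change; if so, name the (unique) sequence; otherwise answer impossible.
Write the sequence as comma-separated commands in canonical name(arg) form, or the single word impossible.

arc(right, 4), arc(right, 4), straight(3)

key: running straight(3) before arc(right, 4) would end elsewhere — order is forced
start: (3, 0) facing N
[1] after arc(right, 4): (7, 4) facing E
[2] after arc(right, 4): (11, 0) facing S
[3] after straight(3): (11, -3) facing S
no other 3-command option fits: unique.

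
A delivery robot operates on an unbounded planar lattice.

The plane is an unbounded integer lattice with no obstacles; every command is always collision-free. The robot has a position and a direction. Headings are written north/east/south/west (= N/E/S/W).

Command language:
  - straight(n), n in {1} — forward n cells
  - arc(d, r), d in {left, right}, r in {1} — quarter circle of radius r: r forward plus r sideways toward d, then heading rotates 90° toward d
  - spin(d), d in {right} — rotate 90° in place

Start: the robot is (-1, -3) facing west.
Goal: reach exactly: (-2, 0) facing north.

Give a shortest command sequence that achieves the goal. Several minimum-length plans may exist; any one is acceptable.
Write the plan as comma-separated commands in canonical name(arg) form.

arc(right, 1), straight(1), straight(1)

begin: (-1, -3) facing west
step 1 (arc(right, 1)): (-2, -2) facing north
step 2 (straight(1)): (-2, -1) facing north
step 3 (straight(1)): (-2, 0) facing north
no 2-step plan works, so 3 is optimal.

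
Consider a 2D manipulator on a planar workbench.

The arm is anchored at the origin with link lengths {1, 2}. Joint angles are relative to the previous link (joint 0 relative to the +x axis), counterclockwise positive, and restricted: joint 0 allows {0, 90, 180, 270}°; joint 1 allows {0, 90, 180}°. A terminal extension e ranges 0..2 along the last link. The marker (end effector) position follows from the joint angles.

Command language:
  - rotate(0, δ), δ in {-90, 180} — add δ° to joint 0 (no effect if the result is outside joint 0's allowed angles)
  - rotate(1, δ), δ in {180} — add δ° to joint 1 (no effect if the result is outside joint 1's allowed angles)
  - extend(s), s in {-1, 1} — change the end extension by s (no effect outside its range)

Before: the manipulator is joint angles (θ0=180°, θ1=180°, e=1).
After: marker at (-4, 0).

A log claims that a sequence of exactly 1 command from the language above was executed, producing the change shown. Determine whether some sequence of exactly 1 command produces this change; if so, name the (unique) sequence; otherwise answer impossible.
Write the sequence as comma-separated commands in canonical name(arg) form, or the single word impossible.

rotate(1, 180)

start: joint angles (θ0=180°, θ1=180°, e=1)
t=1 rotate(1, 180) ⇒ joint angles (θ0=180°, θ1=0°, e=1)
all 5 alternatives checked — unique.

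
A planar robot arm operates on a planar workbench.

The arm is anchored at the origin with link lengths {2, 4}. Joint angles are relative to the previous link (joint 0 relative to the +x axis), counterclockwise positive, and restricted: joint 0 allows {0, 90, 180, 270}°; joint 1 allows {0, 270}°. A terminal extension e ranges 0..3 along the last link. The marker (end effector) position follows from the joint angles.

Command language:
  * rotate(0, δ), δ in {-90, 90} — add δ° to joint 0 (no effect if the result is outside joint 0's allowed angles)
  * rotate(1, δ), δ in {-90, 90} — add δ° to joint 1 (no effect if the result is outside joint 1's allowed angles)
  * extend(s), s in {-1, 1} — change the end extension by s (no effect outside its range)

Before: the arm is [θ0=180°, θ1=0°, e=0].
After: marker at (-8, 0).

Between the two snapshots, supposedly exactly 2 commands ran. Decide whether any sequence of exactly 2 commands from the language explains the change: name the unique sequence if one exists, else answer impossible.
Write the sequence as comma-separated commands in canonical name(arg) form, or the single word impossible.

extend(1), extend(1)

from: [θ0=180°, θ1=0°, e=0]
t=1 extend(1) ⇒ [θ0=180°, θ1=0°, e=1]
t=2 extend(1) ⇒ [θ0=180°, θ1=0°, e=2]
no rival 2-sequence matches.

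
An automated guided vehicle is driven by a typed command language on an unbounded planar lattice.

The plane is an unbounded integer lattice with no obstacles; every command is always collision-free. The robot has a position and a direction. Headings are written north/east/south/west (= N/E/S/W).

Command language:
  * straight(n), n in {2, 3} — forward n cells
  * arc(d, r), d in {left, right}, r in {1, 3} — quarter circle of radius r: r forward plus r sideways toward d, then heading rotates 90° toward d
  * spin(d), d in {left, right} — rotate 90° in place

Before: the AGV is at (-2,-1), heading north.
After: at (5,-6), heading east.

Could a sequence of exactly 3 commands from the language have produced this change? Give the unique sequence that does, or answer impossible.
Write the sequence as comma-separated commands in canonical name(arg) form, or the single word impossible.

key: cell and facing (now E) both changed — the 3 commands mix motion and turning
start: at (-2,-1), heading north
step 1 (arc(right, 1)): at (-1,0), heading east
step 2 (arc(right, 3)): at (2,-3), heading south
step 3 (arc(left, 3)): at (5,-6), heading east
no rival 3-sequence matches.

arc(right, 1), arc(right, 3), arc(left, 3)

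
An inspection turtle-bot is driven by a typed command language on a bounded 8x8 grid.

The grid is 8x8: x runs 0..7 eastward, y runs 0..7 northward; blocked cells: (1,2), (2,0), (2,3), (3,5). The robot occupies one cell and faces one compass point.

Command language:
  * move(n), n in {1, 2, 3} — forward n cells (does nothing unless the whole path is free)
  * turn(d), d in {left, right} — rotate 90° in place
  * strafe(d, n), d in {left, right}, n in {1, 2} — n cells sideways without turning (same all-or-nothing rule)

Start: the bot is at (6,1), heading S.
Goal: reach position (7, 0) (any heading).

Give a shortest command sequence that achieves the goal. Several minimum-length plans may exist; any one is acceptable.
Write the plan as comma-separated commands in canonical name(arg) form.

t0: at (6,1), heading S
[1] after move(1): at (6,0), heading S
[2] after strafe(left, 1): at (7,0), heading S
no 1-step plan works, so 2 is optimal.

move(1), strafe(left, 1)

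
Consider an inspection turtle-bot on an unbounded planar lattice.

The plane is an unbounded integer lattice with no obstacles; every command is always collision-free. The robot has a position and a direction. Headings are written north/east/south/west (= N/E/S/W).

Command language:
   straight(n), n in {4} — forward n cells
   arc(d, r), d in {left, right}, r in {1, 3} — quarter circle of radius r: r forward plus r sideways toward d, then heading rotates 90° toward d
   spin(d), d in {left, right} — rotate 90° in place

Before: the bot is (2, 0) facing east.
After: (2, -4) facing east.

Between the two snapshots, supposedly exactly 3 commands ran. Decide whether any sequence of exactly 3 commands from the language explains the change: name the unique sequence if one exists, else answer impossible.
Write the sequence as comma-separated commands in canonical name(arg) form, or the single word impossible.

key: heading stays E — rotations cancel among the 3 commands
begin: (2, 0) facing east
t=1 spin(right) ⇒ (2, 0) facing south
t=2 straight(4) ⇒ (2, -4) facing south
t=3 spin(left) ⇒ (2, -4) facing east
all 343 alternatives checked — unique.

spin(right), straight(4), spin(left)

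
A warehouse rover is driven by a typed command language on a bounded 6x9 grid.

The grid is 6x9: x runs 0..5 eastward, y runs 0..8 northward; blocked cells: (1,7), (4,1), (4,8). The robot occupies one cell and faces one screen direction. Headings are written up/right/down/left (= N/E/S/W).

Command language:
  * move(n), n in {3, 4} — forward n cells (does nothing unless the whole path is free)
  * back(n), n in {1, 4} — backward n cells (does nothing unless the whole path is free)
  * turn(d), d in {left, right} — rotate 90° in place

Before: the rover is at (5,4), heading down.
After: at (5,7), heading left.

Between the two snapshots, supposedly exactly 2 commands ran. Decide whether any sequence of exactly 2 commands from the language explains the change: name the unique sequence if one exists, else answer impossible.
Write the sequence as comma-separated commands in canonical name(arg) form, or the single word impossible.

impossible

checked all 2-command options: none fits.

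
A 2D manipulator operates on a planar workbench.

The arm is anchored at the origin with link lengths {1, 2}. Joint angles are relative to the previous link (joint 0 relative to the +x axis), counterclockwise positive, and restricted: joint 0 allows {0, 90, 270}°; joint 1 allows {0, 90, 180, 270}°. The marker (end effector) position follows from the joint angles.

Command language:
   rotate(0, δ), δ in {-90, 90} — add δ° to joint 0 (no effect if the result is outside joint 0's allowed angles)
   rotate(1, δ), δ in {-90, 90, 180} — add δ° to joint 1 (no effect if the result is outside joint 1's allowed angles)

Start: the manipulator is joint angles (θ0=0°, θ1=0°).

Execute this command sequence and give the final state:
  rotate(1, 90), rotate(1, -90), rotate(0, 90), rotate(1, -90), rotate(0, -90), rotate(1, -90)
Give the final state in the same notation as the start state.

joint angles (θ0=0°, θ1=180°)

from: joint angles (θ0=0°, θ1=0°)
[1] after rotate(1, 90): joint angles (θ0=0°, θ1=90°)
[2] after rotate(1, -90): joint angles (θ0=0°, θ1=0°)
[3] after rotate(0, 90): joint angles (θ0=90°, θ1=0°)
[4] after rotate(1, -90): joint angles (θ0=90°, θ1=270°)
[5] after rotate(0, -90): joint angles (θ0=0°, θ1=270°)
[6] after rotate(1, -90): joint angles (θ0=0°, θ1=180°)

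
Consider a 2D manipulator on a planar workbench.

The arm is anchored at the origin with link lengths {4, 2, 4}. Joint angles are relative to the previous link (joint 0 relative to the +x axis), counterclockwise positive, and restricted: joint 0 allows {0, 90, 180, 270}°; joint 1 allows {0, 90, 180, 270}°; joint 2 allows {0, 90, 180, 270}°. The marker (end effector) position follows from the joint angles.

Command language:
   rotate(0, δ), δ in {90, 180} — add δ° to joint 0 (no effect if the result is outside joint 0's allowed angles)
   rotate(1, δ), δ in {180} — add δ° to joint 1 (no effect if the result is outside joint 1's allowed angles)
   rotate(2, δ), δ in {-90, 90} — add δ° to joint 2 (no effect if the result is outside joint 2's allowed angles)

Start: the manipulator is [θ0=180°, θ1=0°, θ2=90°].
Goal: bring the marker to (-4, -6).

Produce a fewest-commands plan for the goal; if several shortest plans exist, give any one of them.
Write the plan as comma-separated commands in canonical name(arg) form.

rotate(2, 90), rotate(2, 90), rotate(0, 90)

initial: [θ0=180°, θ1=0°, θ2=90°]
[1] after rotate(2, 90): [θ0=180°, θ1=0°, θ2=180°]
[2] after rotate(2, 90): [θ0=180°, θ1=0°, θ2=270°]
[3] after rotate(0, 90): [θ0=270°, θ1=0°, θ2=270°]
no 2-step plan works, so 3 is optimal.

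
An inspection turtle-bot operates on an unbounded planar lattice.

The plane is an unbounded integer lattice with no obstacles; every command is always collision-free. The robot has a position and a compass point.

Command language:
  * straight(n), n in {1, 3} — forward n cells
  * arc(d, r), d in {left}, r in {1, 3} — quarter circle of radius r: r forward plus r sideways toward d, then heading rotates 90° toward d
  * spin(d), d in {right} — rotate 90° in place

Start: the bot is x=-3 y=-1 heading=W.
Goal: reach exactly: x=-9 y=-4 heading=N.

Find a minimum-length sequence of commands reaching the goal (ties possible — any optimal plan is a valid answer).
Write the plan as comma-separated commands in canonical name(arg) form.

from: x=-3 y=-1 heading=W
t=1 arc(left, 3) ⇒ x=-6 y=-4 heading=S
t=2 spin(right) ⇒ x=-6 y=-4 heading=W
t=3 straight(3) ⇒ x=-9 y=-4 heading=W
t=4 spin(right) ⇒ x=-9 y=-4 heading=N
nothing shorter than 4 reaches the goal.

arc(left, 3), spin(right), straight(3), spin(right)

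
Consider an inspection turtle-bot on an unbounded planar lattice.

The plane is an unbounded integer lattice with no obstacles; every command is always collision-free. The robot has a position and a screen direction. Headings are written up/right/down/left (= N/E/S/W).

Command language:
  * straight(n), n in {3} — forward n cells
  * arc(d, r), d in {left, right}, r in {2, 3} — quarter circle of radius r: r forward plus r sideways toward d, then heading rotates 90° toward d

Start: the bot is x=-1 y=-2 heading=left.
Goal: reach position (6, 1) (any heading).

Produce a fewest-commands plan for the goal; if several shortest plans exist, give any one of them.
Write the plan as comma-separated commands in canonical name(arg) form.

begin: x=-1 y=-2 heading=left
1. arc(right, 2) → x=-3 y=0 heading=up
2. arc(right, 2) → x=-1 y=2 heading=right
3. arc(right, 2) → x=1 y=0 heading=down
4. arc(left, 2) → x=3 y=-2 heading=right
5. arc(left, 3) → x=6 y=1 heading=up
minimal: 5 command(s), checked below 5.

arc(right, 2), arc(right, 2), arc(right, 2), arc(left, 2), arc(left, 3)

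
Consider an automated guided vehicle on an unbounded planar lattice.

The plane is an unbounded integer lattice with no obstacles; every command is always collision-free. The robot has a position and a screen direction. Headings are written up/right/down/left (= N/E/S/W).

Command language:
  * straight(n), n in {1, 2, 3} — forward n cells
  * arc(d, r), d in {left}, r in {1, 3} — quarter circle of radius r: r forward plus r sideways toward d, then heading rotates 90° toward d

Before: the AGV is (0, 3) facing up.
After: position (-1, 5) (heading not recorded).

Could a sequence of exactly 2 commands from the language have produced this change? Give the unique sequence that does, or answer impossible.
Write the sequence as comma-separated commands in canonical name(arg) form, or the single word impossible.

straight(1), arc(left, 1)

key: running arc(left, 1) before straight(1) would end elsewhere — order is forced
begin: (0, 3) facing up
t=1 straight(1) ⇒ (0, 4) facing up
t=2 arc(left, 1) ⇒ (-1, 5) facing left
all 25 alternatives checked — unique.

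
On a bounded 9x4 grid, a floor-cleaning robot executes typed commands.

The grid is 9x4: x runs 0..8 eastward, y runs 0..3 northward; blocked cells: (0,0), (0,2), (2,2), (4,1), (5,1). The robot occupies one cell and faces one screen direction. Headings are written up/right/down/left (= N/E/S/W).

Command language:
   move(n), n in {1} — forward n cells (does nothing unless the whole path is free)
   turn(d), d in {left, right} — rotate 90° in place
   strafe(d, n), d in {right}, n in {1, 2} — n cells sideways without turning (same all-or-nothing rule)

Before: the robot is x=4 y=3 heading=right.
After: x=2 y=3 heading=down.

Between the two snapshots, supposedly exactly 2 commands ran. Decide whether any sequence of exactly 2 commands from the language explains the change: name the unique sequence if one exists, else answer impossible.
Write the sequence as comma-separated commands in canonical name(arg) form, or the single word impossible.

key: position moved to (2,3) AND the heading swung to S — translation plus rotation needed
t0: x=4 y=3 heading=right
1. turn(right) → x=4 y=3 heading=down
2. strafe(right, 2) → x=2 y=3 heading=down
no other 2-command option fits: unique.

turn(right), strafe(right, 2)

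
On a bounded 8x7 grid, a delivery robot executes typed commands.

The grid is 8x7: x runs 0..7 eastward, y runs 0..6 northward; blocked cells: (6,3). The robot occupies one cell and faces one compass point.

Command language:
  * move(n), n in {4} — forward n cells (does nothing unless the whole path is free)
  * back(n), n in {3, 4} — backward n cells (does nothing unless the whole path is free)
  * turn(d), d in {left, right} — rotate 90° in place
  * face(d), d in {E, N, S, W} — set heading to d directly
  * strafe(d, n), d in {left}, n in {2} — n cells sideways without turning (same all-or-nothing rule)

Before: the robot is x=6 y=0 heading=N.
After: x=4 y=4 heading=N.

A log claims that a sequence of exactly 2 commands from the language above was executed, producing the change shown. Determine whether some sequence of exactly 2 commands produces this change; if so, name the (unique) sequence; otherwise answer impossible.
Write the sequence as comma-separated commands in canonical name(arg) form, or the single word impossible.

strafe(left, 2), move(4)

key: order matters: swapping strafe(left, 2) and move(4) lands elsewhere
begin: x=6 y=0 heading=N
step 1 (strafe(left, 2)): x=4 y=0 heading=N
step 2 (move(4)): x=4 y=4 heading=N
no other 2-command option fits: unique.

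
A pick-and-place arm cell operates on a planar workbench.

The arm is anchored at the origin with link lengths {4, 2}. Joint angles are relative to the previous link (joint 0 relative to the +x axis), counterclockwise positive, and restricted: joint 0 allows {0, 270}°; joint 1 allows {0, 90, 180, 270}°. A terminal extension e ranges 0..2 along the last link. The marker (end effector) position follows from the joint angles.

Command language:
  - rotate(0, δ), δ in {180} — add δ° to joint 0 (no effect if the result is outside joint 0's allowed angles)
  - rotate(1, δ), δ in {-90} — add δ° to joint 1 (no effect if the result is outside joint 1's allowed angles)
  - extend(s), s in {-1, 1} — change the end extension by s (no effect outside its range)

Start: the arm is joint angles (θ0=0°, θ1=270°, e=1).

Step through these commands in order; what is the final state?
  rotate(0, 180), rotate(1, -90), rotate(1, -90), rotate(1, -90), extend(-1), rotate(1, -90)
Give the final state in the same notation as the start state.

joint angles (θ0=0°, θ1=270°, e=0)

from: joint angles (θ0=0°, θ1=270°, e=1)
step 1 (rotate(0, 180)): joint angles (θ0=0°, θ1=270°, e=1)
step 2 (rotate(1, -90)): joint angles (θ0=0°, θ1=180°, e=1)
step 3 (rotate(1, -90)): joint angles (θ0=0°, θ1=90°, e=1)
step 4 (rotate(1, -90)): joint angles (θ0=0°, θ1=0°, e=1)
step 5 (extend(-1)): joint angles (θ0=0°, θ1=0°, e=0)
step 6 (rotate(1, -90)): joint angles (θ0=0°, θ1=270°, e=0)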